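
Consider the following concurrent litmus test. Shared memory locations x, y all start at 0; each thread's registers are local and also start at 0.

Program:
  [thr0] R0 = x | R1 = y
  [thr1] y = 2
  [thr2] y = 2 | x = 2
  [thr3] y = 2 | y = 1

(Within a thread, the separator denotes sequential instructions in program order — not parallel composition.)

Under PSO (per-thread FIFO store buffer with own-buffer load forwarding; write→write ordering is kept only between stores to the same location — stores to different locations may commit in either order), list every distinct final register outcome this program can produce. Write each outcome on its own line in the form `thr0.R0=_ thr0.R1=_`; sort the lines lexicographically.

thr0.R0=0 thr0.R1=0
thr0.R0=0 thr0.R1=1
thr0.R0=0 thr0.R1=2
thr0.R0=2 thr0.R1=0
thr0.R0=2 thr0.R1=1
thr0.R0=2 thr0.R1=2

outcome vector order: (thr0.R0,thr0.R1)
|PSO outcomes| = 6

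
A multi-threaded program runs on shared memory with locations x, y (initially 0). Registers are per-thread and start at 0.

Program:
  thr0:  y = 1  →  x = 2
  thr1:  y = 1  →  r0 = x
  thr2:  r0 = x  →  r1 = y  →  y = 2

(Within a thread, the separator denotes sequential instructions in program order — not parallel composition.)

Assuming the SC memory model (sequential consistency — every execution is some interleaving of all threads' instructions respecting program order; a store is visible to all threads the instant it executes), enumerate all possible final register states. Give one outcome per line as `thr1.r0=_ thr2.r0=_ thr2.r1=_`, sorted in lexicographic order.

thr1.r0=0 thr2.r0=0 thr2.r1=0
thr1.r0=0 thr2.r0=0 thr2.r1=1
thr1.r0=0 thr2.r0=2 thr2.r1=1
thr1.r0=2 thr2.r0=0 thr2.r1=0
thr1.r0=2 thr2.r0=0 thr2.r1=1
thr1.r0=2 thr2.r0=2 thr2.r1=1

outcome vector order: (thr1.r0,thr2.r0,thr2.r1)
|SC outcomes| = 6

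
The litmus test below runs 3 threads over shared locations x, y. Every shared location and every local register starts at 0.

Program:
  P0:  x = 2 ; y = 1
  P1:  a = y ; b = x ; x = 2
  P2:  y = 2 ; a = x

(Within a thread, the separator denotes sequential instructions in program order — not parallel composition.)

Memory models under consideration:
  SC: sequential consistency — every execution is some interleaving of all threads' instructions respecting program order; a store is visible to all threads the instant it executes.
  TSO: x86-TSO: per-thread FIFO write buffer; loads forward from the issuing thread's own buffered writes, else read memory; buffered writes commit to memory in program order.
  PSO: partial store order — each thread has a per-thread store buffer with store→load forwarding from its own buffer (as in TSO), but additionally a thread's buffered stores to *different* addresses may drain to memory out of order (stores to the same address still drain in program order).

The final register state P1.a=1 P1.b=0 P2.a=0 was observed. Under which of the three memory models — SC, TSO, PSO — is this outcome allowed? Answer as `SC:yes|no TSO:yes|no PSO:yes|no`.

outcome vector order: (P1.a,P1.b,P2.a)
under SC → 000 002 020 022 120 122 200 202 220 222
under TSO → 000 002 020 022 120 122 200 202 220 222
under PSO → 000 002 020 022 100 102 120 122 200 202 220 222
target 100 ∈ {PSO}

SC:no TSO:no PSO:yes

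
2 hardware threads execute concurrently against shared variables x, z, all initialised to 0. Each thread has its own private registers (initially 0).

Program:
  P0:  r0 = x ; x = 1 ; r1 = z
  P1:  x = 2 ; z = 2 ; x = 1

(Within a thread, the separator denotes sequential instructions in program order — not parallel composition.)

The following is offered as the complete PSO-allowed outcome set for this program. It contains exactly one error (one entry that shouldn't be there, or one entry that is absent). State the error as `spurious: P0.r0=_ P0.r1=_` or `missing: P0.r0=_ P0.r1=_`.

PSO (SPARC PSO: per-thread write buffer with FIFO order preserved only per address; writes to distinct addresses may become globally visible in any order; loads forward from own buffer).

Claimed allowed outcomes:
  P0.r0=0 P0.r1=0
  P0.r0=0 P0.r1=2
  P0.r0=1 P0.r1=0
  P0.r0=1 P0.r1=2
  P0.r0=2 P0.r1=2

missing: P0.r0=2 P0.r1=0

outcome vector order: (P0.r0,P0.r1)
under PSO → (0,0), (0,2), (1,0), (1,2), (2,0), (2,2)
PSO∖claimed = {(2,0)}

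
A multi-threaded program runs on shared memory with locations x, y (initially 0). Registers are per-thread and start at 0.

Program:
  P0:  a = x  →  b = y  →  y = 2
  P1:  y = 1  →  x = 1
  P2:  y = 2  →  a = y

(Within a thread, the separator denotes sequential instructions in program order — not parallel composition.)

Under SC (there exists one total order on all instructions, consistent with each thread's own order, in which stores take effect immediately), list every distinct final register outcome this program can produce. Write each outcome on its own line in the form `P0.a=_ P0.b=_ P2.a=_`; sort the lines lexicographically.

P0.a=0 P0.b=0 P2.a=1
P0.a=0 P0.b=0 P2.a=2
P0.a=0 P0.b=1 P2.a=1
P0.a=0 P0.b=1 P2.a=2
P0.a=0 P0.b=2 P2.a=1
P0.a=0 P0.b=2 P2.a=2
P0.a=1 P0.b=1 P2.a=1
P0.a=1 P0.b=1 P2.a=2
P0.a=1 P0.b=2 P2.a=2

outcome vector order: (P0.a,P0.b,P2.a)
|SC outcomes| = 9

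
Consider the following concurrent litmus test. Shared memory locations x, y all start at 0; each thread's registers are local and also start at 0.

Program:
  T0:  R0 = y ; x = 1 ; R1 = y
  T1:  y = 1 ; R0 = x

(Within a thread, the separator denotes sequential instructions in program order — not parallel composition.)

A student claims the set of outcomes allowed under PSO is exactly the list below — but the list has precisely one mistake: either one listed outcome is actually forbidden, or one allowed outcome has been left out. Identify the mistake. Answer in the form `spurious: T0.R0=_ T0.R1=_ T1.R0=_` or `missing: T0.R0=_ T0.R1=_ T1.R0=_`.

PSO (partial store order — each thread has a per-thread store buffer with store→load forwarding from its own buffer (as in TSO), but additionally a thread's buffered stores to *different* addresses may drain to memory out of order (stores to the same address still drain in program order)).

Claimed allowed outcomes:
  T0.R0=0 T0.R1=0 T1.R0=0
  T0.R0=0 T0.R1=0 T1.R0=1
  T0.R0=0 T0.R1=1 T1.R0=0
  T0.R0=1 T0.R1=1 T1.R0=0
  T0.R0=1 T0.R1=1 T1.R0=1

outcome vector order: (T0.R0,T0.R1,T1.R0)
[PSO] allowed = {(0,0,0) (0,0,1) (0,1,0) (0,1,1) (1,1,0) (1,1,1)}
PSO∖claimed = {(0,1,1)}

missing: T0.R0=0 T0.R1=1 T1.R0=1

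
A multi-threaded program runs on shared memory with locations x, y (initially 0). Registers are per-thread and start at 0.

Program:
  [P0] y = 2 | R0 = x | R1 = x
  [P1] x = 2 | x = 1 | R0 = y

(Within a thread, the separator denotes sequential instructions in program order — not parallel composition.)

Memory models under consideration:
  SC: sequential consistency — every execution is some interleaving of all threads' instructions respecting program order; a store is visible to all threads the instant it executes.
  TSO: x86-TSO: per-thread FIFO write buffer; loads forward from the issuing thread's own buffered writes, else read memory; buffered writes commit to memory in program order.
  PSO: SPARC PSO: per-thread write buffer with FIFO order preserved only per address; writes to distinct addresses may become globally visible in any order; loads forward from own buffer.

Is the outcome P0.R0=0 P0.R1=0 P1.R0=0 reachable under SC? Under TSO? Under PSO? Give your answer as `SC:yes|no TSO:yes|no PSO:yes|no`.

SC:no TSO:yes PSO:yes

outcome vector order: (P0.R0,P0.R1,P1.R0)
SC: 7 outcomes — {0/0/2 0/1/2 0/2/2 1/1/0 1/1/2 2/1/2 2/2/2}
TSO: 12 outcomes — {0/0/0 0/0/2 0/1/0 0/1/2 0/2/0 0/2/2 1/1/0 1/1/2 2/1/0 2/1/2 2/2/0 2/2/2}
PSO: 12 outcomes — {0/0/0 0/0/2 0/1/0 0/1/2 0/2/0 0/2/2 1/1/0 1/1/2 2/1/0 2/1/2 2/2/0 2/2/2}
target 0/0/0 ∈ {TSO,PSO}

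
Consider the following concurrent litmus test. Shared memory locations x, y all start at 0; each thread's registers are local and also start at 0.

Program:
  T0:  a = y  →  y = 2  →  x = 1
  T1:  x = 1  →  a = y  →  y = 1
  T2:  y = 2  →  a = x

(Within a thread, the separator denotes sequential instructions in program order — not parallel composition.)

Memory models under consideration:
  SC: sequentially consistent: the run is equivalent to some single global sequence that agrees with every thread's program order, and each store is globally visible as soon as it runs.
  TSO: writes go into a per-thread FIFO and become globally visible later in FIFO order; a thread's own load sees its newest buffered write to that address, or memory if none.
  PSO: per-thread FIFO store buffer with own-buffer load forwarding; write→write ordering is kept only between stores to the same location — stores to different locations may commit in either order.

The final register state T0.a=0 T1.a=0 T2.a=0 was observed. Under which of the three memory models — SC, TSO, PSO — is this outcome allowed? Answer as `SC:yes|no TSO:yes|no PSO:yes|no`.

outcome vector order: (T0.a,T1.a,T2.a)
under SC → (0,0,1); (0,2,0); (0,2,1); (1,0,1); (1,2,0); (1,2,1); (2,0,1); (2,2,0); (2,2,1)
under TSO → (0,0,0); (0,0,1); (0,2,0); (0,2,1); (1,0,0); (1,0,1); (1,2,0); (1,2,1); (2,0,0); (2,0,1); (2,2,0); (2,2,1)
under PSO → (0,0,0); (0,0,1); (0,2,0); (0,2,1); (1,0,0); (1,0,1); (1,2,0); (1,2,1); (2,0,0); (2,0,1); (2,2,0); (2,2,1)
target (0,0,0) ∈ {TSO,PSO}

SC:no TSO:yes PSO:yes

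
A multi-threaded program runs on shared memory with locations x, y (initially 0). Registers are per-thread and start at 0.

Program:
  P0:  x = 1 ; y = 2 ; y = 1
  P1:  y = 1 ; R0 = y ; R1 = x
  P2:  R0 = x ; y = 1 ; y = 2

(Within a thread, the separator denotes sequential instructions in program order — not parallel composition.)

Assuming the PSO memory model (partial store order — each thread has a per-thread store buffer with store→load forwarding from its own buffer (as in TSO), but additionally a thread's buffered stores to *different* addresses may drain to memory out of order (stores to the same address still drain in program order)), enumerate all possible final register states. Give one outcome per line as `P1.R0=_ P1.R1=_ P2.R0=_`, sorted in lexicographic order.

P1.R0=1 P1.R1=0 P2.R0=0
P1.R0=1 P1.R1=0 P2.R0=1
P1.R0=1 P1.R1=1 P2.R0=0
P1.R0=1 P1.R1=1 P2.R0=1
P1.R0=2 P1.R1=0 P2.R0=0
P1.R0=2 P1.R1=0 P2.R0=1
P1.R0=2 P1.R1=1 P2.R0=0
P1.R0=2 P1.R1=1 P2.R0=1

outcome vector order: (P1.R0,P1.R1,P2.R0)
|PSO outcomes| = 8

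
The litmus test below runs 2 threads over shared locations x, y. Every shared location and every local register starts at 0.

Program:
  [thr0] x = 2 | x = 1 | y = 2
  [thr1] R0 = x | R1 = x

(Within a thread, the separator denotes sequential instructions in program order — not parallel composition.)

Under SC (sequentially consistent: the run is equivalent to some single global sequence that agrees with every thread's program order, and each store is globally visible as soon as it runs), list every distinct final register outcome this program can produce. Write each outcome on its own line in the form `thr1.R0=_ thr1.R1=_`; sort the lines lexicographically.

thr1.R0=0 thr1.R1=0
thr1.R0=0 thr1.R1=1
thr1.R0=0 thr1.R1=2
thr1.R0=1 thr1.R1=1
thr1.R0=2 thr1.R1=1
thr1.R0=2 thr1.R1=2

outcome vector order: (thr1.R0,thr1.R1)
|SC outcomes| = 6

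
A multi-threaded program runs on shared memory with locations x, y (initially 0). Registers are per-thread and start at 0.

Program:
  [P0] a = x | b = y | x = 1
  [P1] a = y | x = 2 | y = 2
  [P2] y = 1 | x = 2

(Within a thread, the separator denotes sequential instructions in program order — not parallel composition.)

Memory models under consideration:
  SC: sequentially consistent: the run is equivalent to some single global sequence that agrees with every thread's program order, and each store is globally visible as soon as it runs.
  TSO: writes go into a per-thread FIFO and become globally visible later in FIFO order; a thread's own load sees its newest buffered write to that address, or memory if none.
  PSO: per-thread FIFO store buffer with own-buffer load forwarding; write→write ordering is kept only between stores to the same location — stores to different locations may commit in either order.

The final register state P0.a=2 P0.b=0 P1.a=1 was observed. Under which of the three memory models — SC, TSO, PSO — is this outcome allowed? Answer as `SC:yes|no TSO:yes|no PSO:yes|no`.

outcome vector order: (P0.a,P0.b,P1.a)
SC: 11 outcomes — {(0,0,0) (0,0,1) (0,1,0) (0,1,1) (0,2,0) (0,2,1) (2,0,0) (2,1,0) (2,1,1) (2,2,0) (2,2,1)}
TSO: 11 outcomes — {(0,0,0) (0,0,1) (0,1,0) (0,1,1) (0,2,0) (0,2,1) (2,0,0) (2,1,0) (2,1,1) (2,2,0) (2,2,1)}
PSO: 12 outcomes — {(0,0,0) (0,0,1) (0,1,0) (0,1,1) (0,2,0) (0,2,1) (2,0,0) (2,0,1) (2,1,0) (2,1,1) (2,2,0) (2,2,1)}
target (2,0,1) ∈ {PSO}

SC:no TSO:no PSO:yes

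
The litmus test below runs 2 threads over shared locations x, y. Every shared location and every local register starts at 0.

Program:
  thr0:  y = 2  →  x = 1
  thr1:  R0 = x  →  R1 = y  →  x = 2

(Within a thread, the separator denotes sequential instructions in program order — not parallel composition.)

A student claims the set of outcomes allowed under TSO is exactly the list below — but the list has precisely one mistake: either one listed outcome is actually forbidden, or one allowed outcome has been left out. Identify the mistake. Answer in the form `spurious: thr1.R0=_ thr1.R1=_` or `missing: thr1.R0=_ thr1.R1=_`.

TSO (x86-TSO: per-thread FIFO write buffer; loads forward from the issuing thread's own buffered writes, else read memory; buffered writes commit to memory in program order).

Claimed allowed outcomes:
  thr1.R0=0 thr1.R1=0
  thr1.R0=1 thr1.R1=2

outcome vector order: (thr1.R0,thr1.R1)
TSO: 3 outcomes — {00, 02, 12}
TSO∖claimed = {02}

missing: thr1.R0=0 thr1.R1=2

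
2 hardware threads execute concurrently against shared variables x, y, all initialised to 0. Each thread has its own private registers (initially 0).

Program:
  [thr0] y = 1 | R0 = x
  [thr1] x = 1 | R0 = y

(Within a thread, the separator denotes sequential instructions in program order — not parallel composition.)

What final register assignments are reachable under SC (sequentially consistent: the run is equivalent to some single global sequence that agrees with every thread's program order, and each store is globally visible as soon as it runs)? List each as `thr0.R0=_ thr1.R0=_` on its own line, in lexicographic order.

thr0.R0=0 thr1.R0=1
thr0.R0=1 thr1.R0=0
thr0.R0=1 thr1.R0=1

outcome vector order: (thr0.R0,thr1.R0)
|SC outcomes| = 3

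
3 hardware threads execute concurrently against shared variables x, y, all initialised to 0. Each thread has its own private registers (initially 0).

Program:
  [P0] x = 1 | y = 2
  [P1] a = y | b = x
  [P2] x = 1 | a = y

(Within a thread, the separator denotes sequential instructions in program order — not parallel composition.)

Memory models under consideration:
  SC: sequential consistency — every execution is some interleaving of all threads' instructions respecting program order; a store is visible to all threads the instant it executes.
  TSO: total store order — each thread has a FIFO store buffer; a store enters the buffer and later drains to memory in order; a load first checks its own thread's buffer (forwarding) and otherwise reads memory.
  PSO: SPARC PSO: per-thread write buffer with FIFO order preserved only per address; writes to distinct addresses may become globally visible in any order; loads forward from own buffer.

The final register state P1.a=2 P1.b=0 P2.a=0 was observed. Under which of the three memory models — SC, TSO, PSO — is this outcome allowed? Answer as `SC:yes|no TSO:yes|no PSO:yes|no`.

outcome vector order: (P1.a,P1.b,P2.a)
SC (6): 0/0/0, 0/0/2, 0/1/0, 0/1/2, 2/1/0, 2/1/2
TSO (6): 0/0/0, 0/0/2, 0/1/0, 0/1/2, 2/1/0, 2/1/2
PSO (8): 0/0/0, 0/0/2, 0/1/0, 0/1/2, 2/0/0, 2/0/2, 2/1/0, 2/1/2
target 2/0/0 ∈ {PSO}

SC:no TSO:no PSO:yes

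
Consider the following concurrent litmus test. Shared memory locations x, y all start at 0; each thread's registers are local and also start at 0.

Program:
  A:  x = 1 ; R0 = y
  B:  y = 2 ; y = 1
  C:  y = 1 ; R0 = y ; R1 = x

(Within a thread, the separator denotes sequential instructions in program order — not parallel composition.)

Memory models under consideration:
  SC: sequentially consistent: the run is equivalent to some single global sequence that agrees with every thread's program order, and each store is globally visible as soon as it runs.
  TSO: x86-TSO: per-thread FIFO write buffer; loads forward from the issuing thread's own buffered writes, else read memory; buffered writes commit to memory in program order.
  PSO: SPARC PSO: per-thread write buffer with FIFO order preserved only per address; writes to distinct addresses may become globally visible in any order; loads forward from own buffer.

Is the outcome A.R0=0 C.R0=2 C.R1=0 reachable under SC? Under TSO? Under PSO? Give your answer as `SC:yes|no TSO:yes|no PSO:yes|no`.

outcome vector order: (A.R0,C.R0,C.R1)
[SC] allowed = {011; 021; 110; 111; 120; 121; 210; 211; 220; 221}
[TSO] allowed = {010; 011; 020; 021; 110; 111; 120; 121; 210; 211; 220; 221}
[PSO] allowed = {010; 011; 020; 021; 110; 111; 120; 121; 210; 211; 220; 221}
target 020 ∈ {TSO,PSO}

SC:no TSO:yes PSO:yes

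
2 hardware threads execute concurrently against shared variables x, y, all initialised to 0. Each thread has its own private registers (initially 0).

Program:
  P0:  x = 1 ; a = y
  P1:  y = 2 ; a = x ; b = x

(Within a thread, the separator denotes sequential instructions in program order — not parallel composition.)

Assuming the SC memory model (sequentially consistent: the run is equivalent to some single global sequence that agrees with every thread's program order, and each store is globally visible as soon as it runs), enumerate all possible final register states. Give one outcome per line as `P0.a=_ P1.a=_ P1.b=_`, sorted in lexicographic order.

P0.a=0 P1.a=1 P1.b=1
P0.a=2 P1.a=0 P1.b=0
P0.a=2 P1.a=0 P1.b=1
P0.a=2 P1.a=1 P1.b=1

outcome vector order: (P0.a,P1.a,P1.b)
|SC outcomes| = 4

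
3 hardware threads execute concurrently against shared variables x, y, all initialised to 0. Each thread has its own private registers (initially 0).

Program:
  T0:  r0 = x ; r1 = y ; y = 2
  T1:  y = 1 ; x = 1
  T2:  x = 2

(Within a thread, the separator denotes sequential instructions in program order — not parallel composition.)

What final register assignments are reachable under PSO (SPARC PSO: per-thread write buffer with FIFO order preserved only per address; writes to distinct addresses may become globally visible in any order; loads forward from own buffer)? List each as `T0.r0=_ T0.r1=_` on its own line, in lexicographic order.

outcome vector order: (T0.r0,T0.r1)
|PSO outcomes| = 6

T0.r0=0 T0.r1=0
T0.r0=0 T0.r1=1
T0.r0=1 T0.r1=0
T0.r0=1 T0.r1=1
T0.r0=2 T0.r1=0
T0.r0=2 T0.r1=1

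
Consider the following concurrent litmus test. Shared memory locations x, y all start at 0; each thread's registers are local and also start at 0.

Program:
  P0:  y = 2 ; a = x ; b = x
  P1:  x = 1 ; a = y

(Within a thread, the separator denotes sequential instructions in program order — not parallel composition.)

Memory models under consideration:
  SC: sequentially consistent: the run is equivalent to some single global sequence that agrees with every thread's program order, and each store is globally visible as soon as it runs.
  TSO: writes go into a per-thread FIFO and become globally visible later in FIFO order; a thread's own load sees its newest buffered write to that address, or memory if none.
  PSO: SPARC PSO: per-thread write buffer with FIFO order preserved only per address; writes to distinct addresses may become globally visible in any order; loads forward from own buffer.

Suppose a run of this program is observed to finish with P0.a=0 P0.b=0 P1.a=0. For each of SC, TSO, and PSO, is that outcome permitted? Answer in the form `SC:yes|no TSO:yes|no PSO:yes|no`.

SC:no TSO:yes PSO:yes

outcome vector order: (P0.a,P0.b,P1.a)
SC (4): 002, 012, 110, 112
TSO (6): 000, 002, 010, 012, 110, 112
PSO (6): 000, 002, 010, 012, 110, 112
target 000 ∈ {TSO,PSO}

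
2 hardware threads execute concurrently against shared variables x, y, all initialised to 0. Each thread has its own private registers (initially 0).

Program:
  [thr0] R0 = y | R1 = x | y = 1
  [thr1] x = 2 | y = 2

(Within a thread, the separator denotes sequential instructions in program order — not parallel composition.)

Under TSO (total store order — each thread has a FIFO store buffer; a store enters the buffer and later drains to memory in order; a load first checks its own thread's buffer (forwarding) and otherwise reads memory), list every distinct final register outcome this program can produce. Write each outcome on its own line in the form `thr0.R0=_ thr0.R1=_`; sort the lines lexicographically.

thr0.R0=0 thr0.R1=0
thr0.R0=0 thr0.R1=2
thr0.R0=2 thr0.R1=2

outcome vector order: (thr0.R0,thr0.R1)
|TSO outcomes| = 3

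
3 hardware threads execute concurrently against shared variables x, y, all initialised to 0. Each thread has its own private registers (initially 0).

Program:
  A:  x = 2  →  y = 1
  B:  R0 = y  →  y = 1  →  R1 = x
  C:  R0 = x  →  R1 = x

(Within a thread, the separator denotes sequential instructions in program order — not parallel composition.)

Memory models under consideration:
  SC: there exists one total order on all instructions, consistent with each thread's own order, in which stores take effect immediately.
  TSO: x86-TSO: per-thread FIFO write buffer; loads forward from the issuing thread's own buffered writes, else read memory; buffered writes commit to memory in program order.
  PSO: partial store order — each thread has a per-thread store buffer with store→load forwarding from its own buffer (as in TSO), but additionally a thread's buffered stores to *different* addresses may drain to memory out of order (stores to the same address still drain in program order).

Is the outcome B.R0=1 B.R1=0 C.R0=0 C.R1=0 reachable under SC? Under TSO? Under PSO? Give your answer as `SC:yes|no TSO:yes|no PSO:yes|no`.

outcome vector order: (B.R0,B.R1,C.R0,C.R1)
SC: 9 outcomes — {0000, 0002, 0022, 0200, 0202, 0222, 1200, 1202, 1222}
TSO: 9 outcomes — {0000, 0002, 0022, 0200, 0202, 0222, 1200, 1202, 1222}
PSO: 12 outcomes — {0000, 0002, 0022, 0200, 0202, 0222, 1000, 1002, 1022, 1200, 1202, 1222}
target 1000 ∈ {PSO}

SC:no TSO:no PSO:yes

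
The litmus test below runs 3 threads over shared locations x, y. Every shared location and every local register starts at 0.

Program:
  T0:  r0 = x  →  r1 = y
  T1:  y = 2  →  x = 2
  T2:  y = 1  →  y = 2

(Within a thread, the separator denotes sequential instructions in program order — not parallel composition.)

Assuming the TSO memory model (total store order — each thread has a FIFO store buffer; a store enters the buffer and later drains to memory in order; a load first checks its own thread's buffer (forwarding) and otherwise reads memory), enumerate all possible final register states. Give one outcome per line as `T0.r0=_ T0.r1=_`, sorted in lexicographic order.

T0.r0=0 T0.r1=0
T0.r0=0 T0.r1=1
T0.r0=0 T0.r1=2
T0.r0=2 T0.r1=1
T0.r0=2 T0.r1=2

outcome vector order: (T0.r0,T0.r1)
|TSO outcomes| = 5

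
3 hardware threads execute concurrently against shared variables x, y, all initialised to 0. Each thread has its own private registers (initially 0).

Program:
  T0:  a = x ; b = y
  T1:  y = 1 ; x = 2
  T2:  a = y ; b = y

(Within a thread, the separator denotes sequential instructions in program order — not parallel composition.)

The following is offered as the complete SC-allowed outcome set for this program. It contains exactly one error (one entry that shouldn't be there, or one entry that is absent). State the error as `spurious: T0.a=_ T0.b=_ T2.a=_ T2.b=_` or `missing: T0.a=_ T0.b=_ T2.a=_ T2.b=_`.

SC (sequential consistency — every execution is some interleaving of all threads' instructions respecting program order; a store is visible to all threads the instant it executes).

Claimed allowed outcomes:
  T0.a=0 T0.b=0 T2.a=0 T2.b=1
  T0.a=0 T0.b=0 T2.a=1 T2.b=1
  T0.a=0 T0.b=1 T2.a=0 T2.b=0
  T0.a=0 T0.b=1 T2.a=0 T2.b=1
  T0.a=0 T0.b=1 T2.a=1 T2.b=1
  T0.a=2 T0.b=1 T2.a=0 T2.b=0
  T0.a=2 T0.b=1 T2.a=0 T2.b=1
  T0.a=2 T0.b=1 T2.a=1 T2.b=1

missing: T0.a=0 T0.b=0 T2.a=0 T2.b=0

outcome vector order: (T0.a,T0.b,T2.a,T2.b)
under SC → <0 0 0 0>; <0 0 0 1>; <0 0 1 1>; <0 1 0 0>; <0 1 0 1>; <0 1 1 1>; <2 1 0 0>; <2 1 0 1>; <2 1 1 1>
SC∖claimed = {<0 0 0 0>}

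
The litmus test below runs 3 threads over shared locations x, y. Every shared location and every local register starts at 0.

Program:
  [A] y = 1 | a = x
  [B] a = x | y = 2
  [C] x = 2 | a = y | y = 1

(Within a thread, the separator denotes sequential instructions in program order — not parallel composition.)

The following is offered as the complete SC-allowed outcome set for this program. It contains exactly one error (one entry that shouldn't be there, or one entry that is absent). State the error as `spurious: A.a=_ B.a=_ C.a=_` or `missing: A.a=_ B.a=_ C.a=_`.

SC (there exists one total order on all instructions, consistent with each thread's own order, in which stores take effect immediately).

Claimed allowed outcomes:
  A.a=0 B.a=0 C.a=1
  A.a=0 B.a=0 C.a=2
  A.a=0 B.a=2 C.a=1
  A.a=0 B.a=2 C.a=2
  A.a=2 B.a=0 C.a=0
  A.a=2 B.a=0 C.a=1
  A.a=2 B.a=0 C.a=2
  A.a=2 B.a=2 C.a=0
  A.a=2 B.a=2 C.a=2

missing: A.a=2 B.a=2 C.a=1

outcome vector order: (A.a,B.a,C.a)
SC: 10 outcomes — {<0 0 1>, <0 0 2>, <0 2 1>, <0 2 2>, <2 0 0>, <2 0 1>, <2 0 2>, <2 2 0>, <2 2 1>, <2 2 2>}
SC∖claimed = {<2 2 1>}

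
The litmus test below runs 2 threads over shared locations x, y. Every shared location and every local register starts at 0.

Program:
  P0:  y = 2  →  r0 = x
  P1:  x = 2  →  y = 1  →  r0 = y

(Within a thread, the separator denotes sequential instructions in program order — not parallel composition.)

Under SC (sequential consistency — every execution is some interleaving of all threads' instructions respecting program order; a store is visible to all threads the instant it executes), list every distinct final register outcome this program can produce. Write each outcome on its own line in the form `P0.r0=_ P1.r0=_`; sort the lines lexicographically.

outcome vector order: (P0.r0,P1.r0)
|SC outcomes| = 3

P0.r0=0 P1.r0=1
P0.r0=2 P1.r0=1
P0.r0=2 P1.r0=2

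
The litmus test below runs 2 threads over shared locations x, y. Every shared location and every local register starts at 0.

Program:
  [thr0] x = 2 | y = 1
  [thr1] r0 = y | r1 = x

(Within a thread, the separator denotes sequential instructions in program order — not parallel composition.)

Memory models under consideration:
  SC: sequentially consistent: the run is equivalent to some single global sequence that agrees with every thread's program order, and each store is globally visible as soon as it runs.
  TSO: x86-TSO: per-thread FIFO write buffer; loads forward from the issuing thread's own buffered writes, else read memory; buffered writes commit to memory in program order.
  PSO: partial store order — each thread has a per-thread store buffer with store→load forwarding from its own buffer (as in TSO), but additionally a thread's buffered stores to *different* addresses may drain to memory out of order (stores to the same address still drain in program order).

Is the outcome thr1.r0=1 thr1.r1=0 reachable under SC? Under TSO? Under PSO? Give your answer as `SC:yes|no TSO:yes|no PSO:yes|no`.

SC:no TSO:no PSO:yes

outcome vector order: (thr1.r0,thr1.r1)
under SC → (0,0), (0,2), (1,2)
under TSO → (0,0), (0,2), (1,2)
under PSO → (0,0), (0,2), (1,0), (1,2)
target (1,0) ∈ {PSO}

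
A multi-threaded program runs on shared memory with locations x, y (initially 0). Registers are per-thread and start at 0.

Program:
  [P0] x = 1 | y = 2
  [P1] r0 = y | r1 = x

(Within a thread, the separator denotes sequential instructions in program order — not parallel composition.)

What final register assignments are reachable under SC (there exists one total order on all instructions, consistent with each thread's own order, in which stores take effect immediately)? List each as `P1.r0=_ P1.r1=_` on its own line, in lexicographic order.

P1.r0=0 P1.r1=0
P1.r0=0 P1.r1=1
P1.r0=2 P1.r1=1

outcome vector order: (P1.r0,P1.r1)
|SC outcomes| = 3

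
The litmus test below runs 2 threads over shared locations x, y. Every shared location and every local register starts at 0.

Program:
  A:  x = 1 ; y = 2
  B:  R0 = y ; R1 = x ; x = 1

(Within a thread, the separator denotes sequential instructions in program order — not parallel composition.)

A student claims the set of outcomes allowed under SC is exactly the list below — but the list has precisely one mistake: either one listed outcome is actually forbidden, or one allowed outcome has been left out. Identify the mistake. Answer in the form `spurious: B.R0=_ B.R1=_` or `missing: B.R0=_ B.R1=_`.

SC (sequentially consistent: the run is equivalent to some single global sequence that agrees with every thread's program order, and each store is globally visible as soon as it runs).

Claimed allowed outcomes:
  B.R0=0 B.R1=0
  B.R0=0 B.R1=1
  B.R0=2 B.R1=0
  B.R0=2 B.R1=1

spurious: B.R0=2 B.R1=0

outcome vector order: (B.R0,B.R1)
under SC → <0 0>, <0 1>, <2 1>
claimed∖SC = {<2 0>}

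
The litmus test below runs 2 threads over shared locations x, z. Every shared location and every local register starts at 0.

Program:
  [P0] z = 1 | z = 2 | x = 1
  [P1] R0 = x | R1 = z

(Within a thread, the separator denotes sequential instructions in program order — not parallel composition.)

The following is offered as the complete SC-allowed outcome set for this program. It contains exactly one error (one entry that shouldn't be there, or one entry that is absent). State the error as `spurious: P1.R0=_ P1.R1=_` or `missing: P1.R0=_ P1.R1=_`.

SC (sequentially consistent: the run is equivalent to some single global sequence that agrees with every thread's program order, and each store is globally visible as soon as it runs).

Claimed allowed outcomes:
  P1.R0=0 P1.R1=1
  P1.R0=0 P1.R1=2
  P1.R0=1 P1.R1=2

outcome vector order: (P1.R0,P1.R1)
under SC → <0 0> <0 1> <0 2> <1 2>
SC∖claimed = {<0 0>}

missing: P1.R0=0 P1.R1=0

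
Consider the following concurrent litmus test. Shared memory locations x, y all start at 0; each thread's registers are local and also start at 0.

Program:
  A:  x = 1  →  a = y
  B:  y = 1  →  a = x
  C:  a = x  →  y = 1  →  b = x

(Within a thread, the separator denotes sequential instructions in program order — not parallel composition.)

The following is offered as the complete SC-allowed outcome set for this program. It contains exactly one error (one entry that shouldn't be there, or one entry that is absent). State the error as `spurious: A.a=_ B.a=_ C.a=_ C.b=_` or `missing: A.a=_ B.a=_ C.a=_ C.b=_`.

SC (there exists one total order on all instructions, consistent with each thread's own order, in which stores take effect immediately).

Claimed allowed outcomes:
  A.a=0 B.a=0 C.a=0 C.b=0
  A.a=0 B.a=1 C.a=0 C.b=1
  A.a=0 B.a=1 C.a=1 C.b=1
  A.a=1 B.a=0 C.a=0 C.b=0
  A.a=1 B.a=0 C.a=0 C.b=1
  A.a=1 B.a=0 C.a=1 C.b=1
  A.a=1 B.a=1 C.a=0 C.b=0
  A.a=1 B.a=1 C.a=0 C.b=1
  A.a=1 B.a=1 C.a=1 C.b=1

outcome vector order: (A.a,B.a,C.a,C.b)
under SC → (0,1,0,1) (0,1,1,1) (1,0,0,0) (1,0,0,1) (1,0,1,1) (1,1,0,0) (1,1,0,1) (1,1,1,1)
claimed∖SC = {(0,0,0,0)}

spurious: A.a=0 B.a=0 C.a=0 C.b=0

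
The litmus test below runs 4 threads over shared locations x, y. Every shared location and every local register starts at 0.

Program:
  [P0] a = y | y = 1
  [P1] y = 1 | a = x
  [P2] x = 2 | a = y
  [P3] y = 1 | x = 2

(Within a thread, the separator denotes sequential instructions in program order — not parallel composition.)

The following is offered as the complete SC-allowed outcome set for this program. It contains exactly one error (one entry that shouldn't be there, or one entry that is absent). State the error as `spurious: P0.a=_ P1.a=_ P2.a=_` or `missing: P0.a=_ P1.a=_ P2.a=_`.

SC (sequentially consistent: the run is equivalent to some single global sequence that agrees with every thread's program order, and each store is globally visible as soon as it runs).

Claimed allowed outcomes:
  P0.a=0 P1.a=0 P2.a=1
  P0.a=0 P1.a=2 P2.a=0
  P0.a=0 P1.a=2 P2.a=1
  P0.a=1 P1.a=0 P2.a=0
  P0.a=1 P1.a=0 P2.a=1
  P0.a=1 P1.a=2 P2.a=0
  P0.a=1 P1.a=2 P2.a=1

spurious: P0.a=1 P1.a=0 P2.a=0

outcome vector order: (P0.a,P1.a,P2.a)
[SC] allowed = {001, 020, 021, 101, 120, 121}
claimed∖SC = {100}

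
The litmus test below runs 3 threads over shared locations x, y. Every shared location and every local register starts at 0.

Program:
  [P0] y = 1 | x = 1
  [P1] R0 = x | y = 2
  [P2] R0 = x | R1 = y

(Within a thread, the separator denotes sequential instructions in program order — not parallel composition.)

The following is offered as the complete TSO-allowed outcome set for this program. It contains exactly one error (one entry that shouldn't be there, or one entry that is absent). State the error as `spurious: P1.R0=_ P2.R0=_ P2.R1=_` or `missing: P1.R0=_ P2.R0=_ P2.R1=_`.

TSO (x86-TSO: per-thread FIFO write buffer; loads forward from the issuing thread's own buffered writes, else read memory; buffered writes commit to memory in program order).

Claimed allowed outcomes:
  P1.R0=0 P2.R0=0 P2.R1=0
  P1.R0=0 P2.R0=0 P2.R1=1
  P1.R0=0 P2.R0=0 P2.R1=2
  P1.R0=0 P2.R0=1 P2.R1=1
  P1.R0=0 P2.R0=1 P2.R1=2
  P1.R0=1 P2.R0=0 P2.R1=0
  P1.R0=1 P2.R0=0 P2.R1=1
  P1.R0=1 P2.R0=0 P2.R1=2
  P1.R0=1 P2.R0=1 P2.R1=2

outcome vector order: (P1.R0,P2.R0,P2.R1)
under TSO → 0/0/0 0/0/1 0/0/2 0/1/1 0/1/2 1/0/0 1/0/1 1/0/2 1/1/1 1/1/2
TSO∖claimed = {1/1/1}

missing: P1.R0=1 P2.R0=1 P2.R1=1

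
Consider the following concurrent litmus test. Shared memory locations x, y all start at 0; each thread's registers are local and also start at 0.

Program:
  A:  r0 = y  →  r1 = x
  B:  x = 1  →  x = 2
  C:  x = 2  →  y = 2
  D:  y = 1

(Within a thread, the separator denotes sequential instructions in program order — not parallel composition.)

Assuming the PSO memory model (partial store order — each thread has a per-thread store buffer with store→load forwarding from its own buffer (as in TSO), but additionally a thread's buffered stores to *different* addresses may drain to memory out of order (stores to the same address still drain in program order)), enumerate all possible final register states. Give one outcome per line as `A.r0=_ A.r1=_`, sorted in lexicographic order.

A.r0=0 A.r1=0
A.r0=0 A.r1=1
A.r0=0 A.r1=2
A.r0=1 A.r1=0
A.r0=1 A.r1=1
A.r0=1 A.r1=2
A.r0=2 A.r1=0
A.r0=2 A.r1=1
A.r0=2 A.r1=2

outcome vector order: (A.r0,A.r1)
|PSO outcomes| = 9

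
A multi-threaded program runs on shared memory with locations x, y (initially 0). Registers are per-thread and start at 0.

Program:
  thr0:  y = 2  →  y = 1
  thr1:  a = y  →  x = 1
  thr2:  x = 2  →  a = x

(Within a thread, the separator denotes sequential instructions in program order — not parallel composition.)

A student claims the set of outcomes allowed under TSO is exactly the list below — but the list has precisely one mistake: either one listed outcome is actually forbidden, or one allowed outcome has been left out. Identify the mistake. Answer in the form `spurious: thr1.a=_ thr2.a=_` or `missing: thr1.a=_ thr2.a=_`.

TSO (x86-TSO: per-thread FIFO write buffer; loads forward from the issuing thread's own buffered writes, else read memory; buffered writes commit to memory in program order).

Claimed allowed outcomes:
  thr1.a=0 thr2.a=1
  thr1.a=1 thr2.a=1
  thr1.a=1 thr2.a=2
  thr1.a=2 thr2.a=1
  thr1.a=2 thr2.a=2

outcome vector order: (thr1.a,thr2.a)
TSO: 6 outcomes — {01; 02; 11; 12; 21; 22}
TSO∖claimed = {02}

missing: thr1.a=0 thr2.a=2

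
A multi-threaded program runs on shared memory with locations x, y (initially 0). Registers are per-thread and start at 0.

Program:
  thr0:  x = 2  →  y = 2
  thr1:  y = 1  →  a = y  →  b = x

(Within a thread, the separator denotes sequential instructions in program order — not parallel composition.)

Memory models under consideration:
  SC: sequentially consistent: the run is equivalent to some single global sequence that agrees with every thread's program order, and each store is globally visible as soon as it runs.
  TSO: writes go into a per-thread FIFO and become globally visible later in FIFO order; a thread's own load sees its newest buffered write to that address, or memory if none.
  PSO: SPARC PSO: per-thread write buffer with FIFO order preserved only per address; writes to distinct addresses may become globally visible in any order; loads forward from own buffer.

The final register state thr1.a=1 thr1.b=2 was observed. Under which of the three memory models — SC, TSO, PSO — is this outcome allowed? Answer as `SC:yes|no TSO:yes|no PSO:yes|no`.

outcome vector order: (thr1.a,thr1.b)
under SC → (1,0); (1,2); (2,2)
under TSO → (1,0); (1,2); (2,2)
under PSO → (1,0); (1,2); (2,0); (2,2)
target (1,2) ∈ {SC,TSO,PSO}

SC:yes TSO:yes PSO:yes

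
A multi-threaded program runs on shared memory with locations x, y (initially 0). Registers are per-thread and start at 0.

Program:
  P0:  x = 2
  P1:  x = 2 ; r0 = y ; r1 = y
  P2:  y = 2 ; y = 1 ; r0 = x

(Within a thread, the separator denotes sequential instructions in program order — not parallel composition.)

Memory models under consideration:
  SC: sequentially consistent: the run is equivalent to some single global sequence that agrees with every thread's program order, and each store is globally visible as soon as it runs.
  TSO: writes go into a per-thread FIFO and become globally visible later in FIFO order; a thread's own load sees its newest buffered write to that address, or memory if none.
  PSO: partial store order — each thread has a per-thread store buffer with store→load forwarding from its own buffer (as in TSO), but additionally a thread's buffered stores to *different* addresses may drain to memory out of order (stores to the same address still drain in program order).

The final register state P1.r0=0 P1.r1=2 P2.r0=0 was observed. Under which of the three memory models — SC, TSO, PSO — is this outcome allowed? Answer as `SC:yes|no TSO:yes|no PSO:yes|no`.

SC:no TSO:yes PSO:yes

outcome vector order: (P1.r0,P1.r1,P2.r0)
[SC] allowed = {<0 0 2> <0 1 2> <0 2 2> <1 1 0> <1 1 2> <2 1 2> <2 2 2>}
[TSO] allowed = {<0 0 0> <0 0 2> <0 1 0> <0 1 2> <0 2 0> <0 2 2> <1 1 0> <1 1 2> <2 1 0> <2 1 2> <2 2 0> <2 2 2>}
[PSO] allowed = {<0 0 0> <0 0 2> <0 1 0> <0 1 2> <0 2 0> <0 2 2> <1 1 0> <1 1 2> <2 1 0> <2 1 2> <2 2 0> <2 2 2>}
target <0 2 0> ∈ {TSO,PSO}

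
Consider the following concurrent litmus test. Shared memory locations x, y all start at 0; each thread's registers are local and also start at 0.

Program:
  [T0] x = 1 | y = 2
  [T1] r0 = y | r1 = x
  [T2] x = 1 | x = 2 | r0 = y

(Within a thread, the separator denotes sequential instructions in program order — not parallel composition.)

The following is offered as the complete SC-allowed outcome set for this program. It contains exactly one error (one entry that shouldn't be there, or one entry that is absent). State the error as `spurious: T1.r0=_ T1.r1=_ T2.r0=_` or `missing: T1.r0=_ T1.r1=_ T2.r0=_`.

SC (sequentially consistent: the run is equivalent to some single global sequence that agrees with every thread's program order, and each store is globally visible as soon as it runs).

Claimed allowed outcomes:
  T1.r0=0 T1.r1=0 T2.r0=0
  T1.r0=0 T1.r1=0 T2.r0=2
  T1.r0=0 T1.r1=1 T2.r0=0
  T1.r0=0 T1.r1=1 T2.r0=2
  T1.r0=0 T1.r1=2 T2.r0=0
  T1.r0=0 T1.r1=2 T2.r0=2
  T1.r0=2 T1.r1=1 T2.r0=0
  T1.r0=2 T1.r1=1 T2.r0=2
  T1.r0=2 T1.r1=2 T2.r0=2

outcome vector order: (T1.r0,T1.r1,T2.r0)
SC: 10 outcomes — {<0 0 0>, <0 0 2>, <0 1 0>, <0 1 2>, <0 2 0>, <0 2 2>, <2 1 0>, <2 1 2>, <2 2 0>, <2 2 2>}
SC∖claimed = {<2 2 0>}

missing: T1.r0=2 T1.r1=2 T2.r0=0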